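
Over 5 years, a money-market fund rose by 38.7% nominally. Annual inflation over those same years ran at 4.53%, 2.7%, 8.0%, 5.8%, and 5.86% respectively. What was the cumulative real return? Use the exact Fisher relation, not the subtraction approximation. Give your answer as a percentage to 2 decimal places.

Cumulative inflation factor: 1.0453 × 1.027 × 1.080 × 1.058 × 1.0586 ≈ 1.29853.
Nominal growth factor: 1.38700. Real growth factor = 1.38700 / 1.29853 ≈ 1.06813.
Total real return ≈ 6.8129%.

6.81%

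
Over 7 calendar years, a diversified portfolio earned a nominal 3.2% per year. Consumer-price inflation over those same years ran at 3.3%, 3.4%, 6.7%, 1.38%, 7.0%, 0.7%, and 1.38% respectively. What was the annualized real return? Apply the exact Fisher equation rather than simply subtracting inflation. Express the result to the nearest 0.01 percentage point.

Cumulative inflation factor: 1.033 × 1.034 × 1.067 × 1.0138 × 1.070 × 1.007 × 1.0138 ≈ 1.26213.
Nominal growth factor: 1.24669. Real growth factor = 1.24669 / 1.26213 ≈ 0.98777.
Annualized: 0.98777^(1/7) − 1 ≈ -0.00176.

-0.18%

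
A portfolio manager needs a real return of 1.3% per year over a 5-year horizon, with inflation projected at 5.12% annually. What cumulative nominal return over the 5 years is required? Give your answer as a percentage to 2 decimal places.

36.92%

Required annual nominal rate: (1+1.3%)(1+5.12%) − 1 = 6.48656%.
Cumulative over 5 years: (1 + 0.0648656)^5 − 1 ≈ 0.36922.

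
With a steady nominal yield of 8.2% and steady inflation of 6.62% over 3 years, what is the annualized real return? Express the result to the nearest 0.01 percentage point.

1.48%

With constant rates the annual real return is the same each year: (1+8.2%)/(1+6.62%) − 1 = 0.01482.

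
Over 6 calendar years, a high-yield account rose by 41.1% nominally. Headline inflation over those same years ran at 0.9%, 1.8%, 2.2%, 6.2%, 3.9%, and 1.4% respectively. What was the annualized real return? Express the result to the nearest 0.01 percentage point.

3.10%

Cumulative inflation factor: 1.009 × 1.018 × 1.022 × 1.062 × 1.039 × 1.014 ≈ 1.17454.
Nominal growth factor: 1.41100. Real growth factor = 1.41100 / 1.17454 ≈ 1.20132.
Annualized: 1.20132^(1/6) − 1 ≈ 0.03104.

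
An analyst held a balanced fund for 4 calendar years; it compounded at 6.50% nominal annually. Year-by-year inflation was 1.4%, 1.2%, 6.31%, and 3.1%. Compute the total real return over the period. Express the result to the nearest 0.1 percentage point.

Cumulative inflation factor: 1.014 × 1.012 × 1.0631 × 1.031 ≈ 1.12474.
Nominal growth factor: 1.28647. Real growth factor = 1.28647 / 1.12474 ≈ 1.14379.
Total real return ≈ 14.3792%.

14.4%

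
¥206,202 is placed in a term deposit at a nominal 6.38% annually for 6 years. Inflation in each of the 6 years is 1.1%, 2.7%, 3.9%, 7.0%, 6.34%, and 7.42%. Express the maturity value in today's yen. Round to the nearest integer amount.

¥226,647

Nominal value at maturity: ¥206,202 × (1 + 6.38%)^6 ≈ ¥298,850.
Price-level factor over 6 years: 1.011 × 1.027 × 1.039 × 1.070 × 1.0634 × 1.0742 ≈ 1.3185685972.
Dividing the nominal maturity value by the price-level factor gives the value in today's money.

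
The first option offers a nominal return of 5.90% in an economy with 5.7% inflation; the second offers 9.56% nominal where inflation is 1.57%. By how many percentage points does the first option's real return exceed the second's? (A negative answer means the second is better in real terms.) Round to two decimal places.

The first option real return: 1.0590/1.057 − 1 = 0.189%.
The second real return: 1.0956/1.0157 − 1 = 7.866%.
Difference: 0.189 − 7.866 = -7.677 pp.

-7.68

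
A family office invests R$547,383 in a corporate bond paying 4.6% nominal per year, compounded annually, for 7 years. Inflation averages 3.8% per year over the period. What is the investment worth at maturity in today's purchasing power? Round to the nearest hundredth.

R$577,605.90

Nominal value at maturity: R$547,383 × (1 + 4.6%)^7 ≈ R$749,916.82.
Price-level factor over 7 years: (1 + 3.8%)^7 ≈ 1.2983191849.
Dividing the nominal maturity value by the price-level factor gives the value in today's money.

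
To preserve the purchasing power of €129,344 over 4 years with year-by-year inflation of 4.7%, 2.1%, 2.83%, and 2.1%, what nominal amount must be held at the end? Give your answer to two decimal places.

Cumulative price-level factor: 1.047 × 1.021 × 1.0283 × 1.021 ≈ 1.1223233581.
The nominal amount required is €129,344 scaled up by that factor.

€145,165.79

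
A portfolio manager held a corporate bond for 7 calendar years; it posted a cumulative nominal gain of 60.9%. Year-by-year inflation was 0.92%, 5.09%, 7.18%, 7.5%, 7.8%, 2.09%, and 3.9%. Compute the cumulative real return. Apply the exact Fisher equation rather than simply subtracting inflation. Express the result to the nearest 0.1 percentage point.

15.2%

Cumulative inflation factor: 1.0092 × 1.0509 × 1.0718 × 1.075 × 1.078 × 1.0209 × 1.039 ≈ 1.39726.
Nominal growth factor: 1.60900. Real growth factor = 1.60900 / 1.39726 ≈ 1.15154.
Total real return ≈ 15.1536%.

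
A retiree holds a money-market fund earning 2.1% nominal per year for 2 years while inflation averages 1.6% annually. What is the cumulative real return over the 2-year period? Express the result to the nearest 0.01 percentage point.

The annual real rate is (1+2.1%)/(1+1.6%) − 1 = 0.4921%.
Compounded over 2 years: (1 + 0.004921)^2 − 1 ≈ 0.00987.

0.99%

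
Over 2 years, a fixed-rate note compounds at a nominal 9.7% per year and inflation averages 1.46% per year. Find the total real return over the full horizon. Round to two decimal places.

The annual real rate is (1+9.7%)/(1+1.46%) − 1 = 8.1214%.
Compounded over 2 years: (1 + 0.081214)^2 − 1 ≈ 0.16902.

16.90%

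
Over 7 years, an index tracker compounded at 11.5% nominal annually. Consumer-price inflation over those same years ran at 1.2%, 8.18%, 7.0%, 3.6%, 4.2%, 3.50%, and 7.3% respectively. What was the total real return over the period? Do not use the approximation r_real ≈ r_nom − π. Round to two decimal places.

Cumulative inflation factor: 1.012 × 1.0818 × 1.070 × 1.036 × 1.042 × 1.0350 × 1.073 ≈ 1.40436.
Nominal growth factor: 2.14252. Real growth factor = 2.14252 / 1.40436 ≈ 1.52562.
Total real return ≈ 52.5616%.

52.56%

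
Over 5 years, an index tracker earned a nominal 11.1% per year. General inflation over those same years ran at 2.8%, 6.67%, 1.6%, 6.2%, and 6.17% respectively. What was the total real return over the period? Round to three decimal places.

34.746%

Cumulative inflation factor: 1.028 × 1.0667 × 1.016 × 1.062 × 1.0617 ≈ 1.25619.
Nominal growth factor: 1.69266. Real growth factor = 1.69266 / 1.25619 ≈ 1.34746.
Total real return ≈ 34.7457%.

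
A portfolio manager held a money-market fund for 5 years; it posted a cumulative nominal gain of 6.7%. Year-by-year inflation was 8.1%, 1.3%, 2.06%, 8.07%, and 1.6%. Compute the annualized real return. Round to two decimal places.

-2.76%

Cumulative inflation factor: 1.081 × 1.013 × 1.0206 × 1.0807 × 1.016 ≈ 1.22713.
Nominal growth factor: 1.06700. Real growth factor = 1.06700 / 1.22713 ≈ 0.86951.
Annualized: 0.86951^(1/5) − 1 ≈ -0.02758.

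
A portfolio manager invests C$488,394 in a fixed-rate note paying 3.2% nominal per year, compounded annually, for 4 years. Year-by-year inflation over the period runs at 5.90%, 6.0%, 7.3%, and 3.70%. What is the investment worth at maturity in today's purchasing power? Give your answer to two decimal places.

C$443,515.50

Nominal value at maturity: C$488,394 × (1 + 3.2%)^4 ≈ C$553,973.65.
Price-level factor over 4 years: 1.0590 × 1.060 × 1.073 × 1.0370 ≈ 1.2490513805.
Dividing the nominal maturity value by the price-level factor gives the value in today's money.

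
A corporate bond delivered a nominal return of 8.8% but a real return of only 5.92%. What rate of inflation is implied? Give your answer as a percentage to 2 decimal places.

From (1+r_nom) = (1+r_real)(1+π), we get 1+π = (1 + 8.8%)/(1 + 5.92%) = 1.088/1.0592 ≈ 1.02719.
So π ≈ 2.7190%.

2.72%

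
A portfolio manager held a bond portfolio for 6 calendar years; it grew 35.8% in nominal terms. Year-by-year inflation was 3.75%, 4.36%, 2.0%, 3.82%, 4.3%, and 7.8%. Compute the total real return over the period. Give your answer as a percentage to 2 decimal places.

Cumulative inflation factor: 1.0375 × 1.0436 × 1.020 × 1.0382 × 1.043 × 1.078 ≈ 1.28916.
Nominal growth factor: 1.35800. Real growth factor = 1.35800 / 1.28916 ≈ 1.05340.
Total real return ≈ 5.3400%.

5.34%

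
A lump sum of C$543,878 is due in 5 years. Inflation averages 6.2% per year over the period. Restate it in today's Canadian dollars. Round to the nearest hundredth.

C$402,604.76

Price-level factor over 5 years: (1 + 6.2%)^5 ≈ 1.3508980778.
Purchasing power today: C$543,878 divided by that factor.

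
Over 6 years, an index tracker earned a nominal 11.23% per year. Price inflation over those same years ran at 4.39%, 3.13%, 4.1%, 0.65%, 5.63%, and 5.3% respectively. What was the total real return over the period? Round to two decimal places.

Cumulative inflation factor: 1.0439 × 1.0313 × 1.041 × 1.0065 × 1.0563 × 1.053 ≈ 1.25465.
Nominal growth factor: 1.89379. Real growth factor = 1.89379 / 1.25465 ≈ 1.50941.
Total real return ≈ 50.9411%.

50.94%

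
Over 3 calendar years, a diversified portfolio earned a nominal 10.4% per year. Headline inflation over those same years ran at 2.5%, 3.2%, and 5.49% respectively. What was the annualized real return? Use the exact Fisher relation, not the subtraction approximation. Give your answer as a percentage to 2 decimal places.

6.44%

Cumulative inflation factor: 1.025 × 1.032 × 1.0549 ≈ 1.11587.
Nominal growth factor: 1.34557. Real growth factor = 1.34557 / 1.11587 ≈ 1.20585.
Annualized: 1.20585^(1/3) − 1 ≈ 0.06438.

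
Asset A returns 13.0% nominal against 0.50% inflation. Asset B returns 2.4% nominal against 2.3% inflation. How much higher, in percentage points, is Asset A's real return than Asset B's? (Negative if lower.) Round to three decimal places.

Asset A real return: 1.130/1.0050 − 1 = 12.4378%.
Asset B real return: 1.024/1.023 − 1 = 0.0978%.
Difference: 12.4378 − 0.0978 = 12.3400 pp.

12.340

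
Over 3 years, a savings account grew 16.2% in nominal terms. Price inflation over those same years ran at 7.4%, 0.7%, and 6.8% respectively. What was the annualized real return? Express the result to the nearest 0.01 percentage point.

0.20%

Cumulative inflation factor: 1.074 × 1.007 × 1.068 ≈ 1.15506.
Nominal growth factor: 1.16200. Real growth factor = 1.16200 / 1.15506 ≈ 1.00601.
Annualized: 1.00601^(1/3) − 1 ≈ 0.00200.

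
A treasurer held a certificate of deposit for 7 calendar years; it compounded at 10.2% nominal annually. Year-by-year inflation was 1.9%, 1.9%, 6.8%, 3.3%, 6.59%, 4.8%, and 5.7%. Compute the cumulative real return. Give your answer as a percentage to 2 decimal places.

45.91%

Cumulative inflation factor: 1.019 × 1.019 × 1.068 × 1.033 × 1.0659 × 1.048 × 1.057 ≈ 1.35261.
Nominal growth factor: 1.97365. Real growth factor = 1.97365 / 1.35261 ≈ 1.45915.
Total real return ≈ 45.9145%.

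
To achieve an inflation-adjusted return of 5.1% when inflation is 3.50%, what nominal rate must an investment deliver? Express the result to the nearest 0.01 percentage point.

By the Fisher equation, 1 + r_nom = (1 + 5.1%)(1 + 3.50%) = 1.051 × 1.0350 = 1.087785.
So r_nom = 8.7785%.

8.78%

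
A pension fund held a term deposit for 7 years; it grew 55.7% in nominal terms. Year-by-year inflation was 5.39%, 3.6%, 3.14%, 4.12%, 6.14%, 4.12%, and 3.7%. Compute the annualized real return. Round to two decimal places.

2.13%

Cumulative inflation factor: 1.0539 × 1.036 × 1.0314 × 1.0412 × 1.0614 × 1.0412 × 1.037 ≈ 1.34373.
Nominal growth factor: 1.55700. Real growth factor = 1.55700 / 1.34373 ≈ 1.15871.
Annualized: 1.15871^(1/7) − 1 ≈ 0.02127.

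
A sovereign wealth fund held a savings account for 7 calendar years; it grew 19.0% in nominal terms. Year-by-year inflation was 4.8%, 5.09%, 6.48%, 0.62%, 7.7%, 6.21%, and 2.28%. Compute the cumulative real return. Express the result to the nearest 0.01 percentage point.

-13.80%

Cumulative inflation factor: 1.048 × 1.0509 × 1.0648 × 1.0062 × 1.077 × 1.0621 × 1.0228 ≈ 1.38053.
Nominal growth factor: 1.19000. Real growth factor = 1.19000 / 1.38053 ≈ 0.86199.
Total real return ≈ -13.8014%.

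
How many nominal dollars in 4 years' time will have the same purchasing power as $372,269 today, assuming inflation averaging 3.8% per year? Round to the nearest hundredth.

Cumulative price-level factor: (1+3.8%)^4 ≈ 1.1608855731.
Multiplying $372,269 by the price-level factor gives the future nominal sum.

$432,161.71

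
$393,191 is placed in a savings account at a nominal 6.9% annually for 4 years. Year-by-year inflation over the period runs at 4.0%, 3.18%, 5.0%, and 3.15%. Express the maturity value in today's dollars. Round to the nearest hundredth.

$441,801.31

Nominal value at maturity: $393,191 × (1 + 6.9%)^4 ≈ $513,469.19.
Price-level factor over 4 years: 1.040 × 1.0318 × 1.050 × 1.0315 = 1.1622174564.
Dividing the nominal maturity value by the price-level factor gives the value in today's money.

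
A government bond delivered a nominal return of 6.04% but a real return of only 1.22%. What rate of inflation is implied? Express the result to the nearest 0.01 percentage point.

From (1+r_nom) = (1+r_real)(1+π), we get 1+π = (1 + 6.04%)/(1 + 1.22%) = 1.0604/1.0122 ≈ 1.04762.
So π ≈ 4.7619%.

4.76%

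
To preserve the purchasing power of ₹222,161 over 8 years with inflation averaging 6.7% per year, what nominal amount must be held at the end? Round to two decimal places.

₹373,235.70

Cumulative price-level factor: (1+6.7%)^8 ≈ 1.6800234952.
Multiplying ₹222,161 by the price-level factor gives the future nominal sum.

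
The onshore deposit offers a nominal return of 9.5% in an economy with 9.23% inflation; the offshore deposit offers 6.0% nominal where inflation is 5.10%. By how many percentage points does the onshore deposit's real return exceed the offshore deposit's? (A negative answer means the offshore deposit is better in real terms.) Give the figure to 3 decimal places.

The onshore deposit real return: 1.095/1.0923 − 1 = 0.2472%.
The offshore deposit real return: 1.060/1.0510 − 1 = 0.8563%.
Difference: 0.2472 − 0.8563 = -0.6091 pp.

-0.609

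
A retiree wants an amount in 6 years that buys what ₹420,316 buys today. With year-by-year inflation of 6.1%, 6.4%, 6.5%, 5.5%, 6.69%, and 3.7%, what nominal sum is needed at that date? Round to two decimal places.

Cumulative price-level factor: 1.061 × 1.064 × 1.065 × 1.055 × 1.0669 × 1.037 ≈ 1.4033356265.
The nominal amount required is ₹420,316 scaled up by that factor.

₹589,844.42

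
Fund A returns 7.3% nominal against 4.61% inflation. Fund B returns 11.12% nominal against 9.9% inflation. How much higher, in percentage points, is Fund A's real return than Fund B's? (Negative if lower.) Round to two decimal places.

1.46

Fund A real return: 1.073/1.0461 − 1 = 2.571%.
Fund B real return: 1.1112/1.099 − 1 = 1.110%.
Difference: 2.571 − 1.110 = 1.461 pp.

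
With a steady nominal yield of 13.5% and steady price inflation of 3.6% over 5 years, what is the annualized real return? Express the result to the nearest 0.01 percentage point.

9.56%

With constant rates the annual real return is the same each year: (1+13.5%)/(1+3.6%) − 1 = 0.09556.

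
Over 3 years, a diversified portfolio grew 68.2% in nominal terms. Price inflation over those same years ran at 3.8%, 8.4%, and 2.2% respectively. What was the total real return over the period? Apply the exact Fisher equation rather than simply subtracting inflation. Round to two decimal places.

46.27%

Cumulative inflation factor: 1.038 × 1.084 × 1.022 ≈ 1.14995.
Nominal growth factor: 1.68200. Real growth factor = 1.68200 / 1.14995 ≈ 1.46268.
Total real return ≈ 46.2677%.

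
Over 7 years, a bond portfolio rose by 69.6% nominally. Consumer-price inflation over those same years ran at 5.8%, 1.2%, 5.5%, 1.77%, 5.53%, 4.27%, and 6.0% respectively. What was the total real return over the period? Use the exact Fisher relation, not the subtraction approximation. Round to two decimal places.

Cumulative inflation factor: 1.058 × 1.012 × 1.055 × 1.0177 × 1.0553 × 1.0427 × 1.060 ≈ 1.34085.
Nominal growth factor: 1.69600. Real growth factor = 1.69600 / 1.34085 ≈ 1.26487.
Total real return ≈ 26.4871%.

26.49%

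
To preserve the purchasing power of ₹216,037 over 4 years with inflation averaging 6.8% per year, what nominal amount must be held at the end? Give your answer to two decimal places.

Cumulative price-level factor: (1+6.8%)^4 ≈ 1.3010231094.
The nominal amount required is ₹216,037 scaled up by that factor.

₹281,069.13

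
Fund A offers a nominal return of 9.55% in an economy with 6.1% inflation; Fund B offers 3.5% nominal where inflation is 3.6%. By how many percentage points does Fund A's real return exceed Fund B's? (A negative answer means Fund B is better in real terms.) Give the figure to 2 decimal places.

3.35

Fund A real return: 1.0955/1.061 − 1 = 3.252%.
Fund B real return: 1.035/1.036 − 1 = -0.097%.
Difference: 3.252 − (-0.097) = 3.349 pp.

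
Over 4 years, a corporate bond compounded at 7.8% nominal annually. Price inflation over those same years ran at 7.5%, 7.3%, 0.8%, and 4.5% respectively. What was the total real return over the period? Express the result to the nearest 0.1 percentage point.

Cumulative inflation factor: 1.075 × 1.073 × 1.008 × 1.045 ≈ 1.21502.
Nominal growth factor: 1.35044. Real growth factor = 1.35044 / 1.21502 ≈ 1.11145.
Total real return ≈ 11.1450%.

11.1%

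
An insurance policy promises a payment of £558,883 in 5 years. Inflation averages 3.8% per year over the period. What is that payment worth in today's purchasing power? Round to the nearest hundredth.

Price-level factor over 5 years: (1 + 3.8%)^5 ≈ 1.2049992249.
Purchasing power today: £558,883 divided by that factor.

£463,803.62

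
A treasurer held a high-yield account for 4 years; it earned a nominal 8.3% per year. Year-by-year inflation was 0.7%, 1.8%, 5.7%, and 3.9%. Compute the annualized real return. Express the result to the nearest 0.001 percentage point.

5.138%

Cumulative inflation factor: 1.007 × 1.018 × 1.057 × 1.039 ≈ 1.12582.
Nominal growth factor: 1.37567. Real growth factor = 1.37567 / 1.12582 ≈ 1.22193.
Annualized: 1.22193^(1/4) − 1 ≈ 0.05138.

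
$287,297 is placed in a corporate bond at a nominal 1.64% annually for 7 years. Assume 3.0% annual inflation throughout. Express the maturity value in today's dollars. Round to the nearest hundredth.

$261,771.95

Nominal value at maturity: $287,297 × (1 + 1.64%)^7 ≈ $321,946.48.
Price-level factor over 7 years: (1 + 3.0%)^7 ≈ 1.2298738654.
The maturity value deflated by that factor is the answer in today's purchasing power.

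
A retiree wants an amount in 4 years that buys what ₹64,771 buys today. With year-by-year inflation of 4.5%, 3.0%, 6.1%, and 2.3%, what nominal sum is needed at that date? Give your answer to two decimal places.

Cumulative price-level factor: 1.045 × 1.030 × 1.061 × 1.023 ≈ 1.1682735191.
The nominal amount required is ₹64,771 scaled up by that factor.

₹75,670.24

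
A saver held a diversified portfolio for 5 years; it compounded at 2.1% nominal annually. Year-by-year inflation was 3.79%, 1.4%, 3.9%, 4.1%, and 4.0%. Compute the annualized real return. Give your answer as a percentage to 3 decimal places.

Cumulative inflation factor: 1.0379 × 1.014 × 1.039 × 1.041 × 1.040 ≈ 1.18384.
Nominal growth factor: 1.10950. Real growth factor = 1.10950 / 1.18384 ≈ 0.93721.
Annualized: 0.93721^(1/5) − 1 ≈ -0.01289.

-1.289%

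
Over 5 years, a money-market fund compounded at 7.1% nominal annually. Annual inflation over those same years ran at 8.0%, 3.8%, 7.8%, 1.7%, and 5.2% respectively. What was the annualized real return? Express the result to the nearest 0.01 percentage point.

Cumulative inflation factor: 1.080 × 1.038 × 1.078 × 1.017 × 1.052 ≈ 1.29293.
Nominal growth factor: 1.40912. Real growth factor = 1.40912 / 1.29293 ≈ 1.08986.
Annualized: 1.08986^(1/5) − 1 ≈ 0.01736.

1.74%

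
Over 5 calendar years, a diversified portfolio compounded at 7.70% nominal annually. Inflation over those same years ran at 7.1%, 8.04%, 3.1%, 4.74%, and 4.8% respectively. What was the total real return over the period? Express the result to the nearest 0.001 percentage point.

10.655%

Cumulative inflation factor: 1.071 × 1.0804 × 1.031 × 1.0474 × 1.048 ≈ 1.30950.
Nominal growth factor: 1.44903. Real growth factor = 1.44903 / 1.30950 ≈ 1.10655.
Total real return ≈ 10.6552%.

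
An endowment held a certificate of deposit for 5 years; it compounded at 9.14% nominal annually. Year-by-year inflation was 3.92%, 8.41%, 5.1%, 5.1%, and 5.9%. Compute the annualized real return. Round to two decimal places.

3.28%

Cumulative inflation factor: 1.0392 × 1.0841 × 1.051 × 1.051 × 1.059 ≈ 1.31786.
Nominal growth factor: 1.54853. Real growth factor = 1.54853 / 1.31786 ≈ 1.17503.
Annualized: 1.17503^(1/5) − 1 ≈ 0.03279.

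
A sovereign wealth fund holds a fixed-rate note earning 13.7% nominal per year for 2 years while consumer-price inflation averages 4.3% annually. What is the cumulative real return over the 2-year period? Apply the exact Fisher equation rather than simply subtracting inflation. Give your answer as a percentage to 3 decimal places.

The annual real rate is (1+13.7%)/(1+4.3%) − 1 = 9.0125%.
Compounded over 2 years: (1 + 0.090125)^2 − 1 ≈ 0.18837.

18.837%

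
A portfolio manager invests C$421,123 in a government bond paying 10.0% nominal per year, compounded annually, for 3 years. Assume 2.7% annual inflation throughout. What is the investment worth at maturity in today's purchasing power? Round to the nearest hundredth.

Nominal value at maturity: C$421,123 × (1 + 10.0%)^3 ≈ C$560,514.71.
Price-level factor over 3 years: (1 + 2.7%)^3 = 1.083206683.
The maturity value deflated by that factor is the answer in today's purchasing power.

C$517,458.69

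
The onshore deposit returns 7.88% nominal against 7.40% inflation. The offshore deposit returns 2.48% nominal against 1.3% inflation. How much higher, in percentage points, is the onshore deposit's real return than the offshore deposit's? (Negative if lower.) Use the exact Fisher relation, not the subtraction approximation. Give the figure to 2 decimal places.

-0.72

The onshore deposit real return: 1.0788/1.0740 − 1 = 0.447%.
The offshore deposit real return: 1.0248/1.013 − 1 = 1.165%.
Difference: 0.447 − 1.165 = -0.718 pp.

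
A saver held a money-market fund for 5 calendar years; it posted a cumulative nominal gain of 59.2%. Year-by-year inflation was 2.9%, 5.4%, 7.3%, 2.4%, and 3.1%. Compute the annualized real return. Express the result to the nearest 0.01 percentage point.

5.32%

Cumulative inflation factor: 1.029 × 1.054 × 1.073 × 1.024 × 1.031 ≈ 1.22861.
Nominal growth factor: 1.59200. Real growth factor = 1.59200 / 1.22861 ≈ 1.29577.
Annualized: 1.29577^(1/5) − 1 ≈ 0.05319.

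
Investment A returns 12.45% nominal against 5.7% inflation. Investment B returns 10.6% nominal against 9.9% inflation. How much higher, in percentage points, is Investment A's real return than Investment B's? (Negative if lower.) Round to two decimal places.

5.75

Investment A real return: 1.1245/1.057 − 1 = 6.386%.
Investment B real return: 1.106/1.099 − 1 = 0.637%.
Difference: 6.386 − 0.637 = 5.749 pp.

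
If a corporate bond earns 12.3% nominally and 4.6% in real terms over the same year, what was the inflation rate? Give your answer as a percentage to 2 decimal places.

From (1+r_nom) = (1+r_real)(1+π), we get 1+π = (1 + 12.3%)/(1 + 4.6%) = 1.123/1.046 ≈ 1.07361.
So π ≈ 7.3614%.

7.36%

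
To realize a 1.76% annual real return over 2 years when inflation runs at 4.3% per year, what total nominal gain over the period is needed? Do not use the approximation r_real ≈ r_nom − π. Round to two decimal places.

12.65%

Required annual nominal rate: (1+1.76%)(1+4.3%) − 1 = 6.13568%.
Cumulative over 2 years: (1 + 0.0613568)^2 − 1 ≈ 0.12648.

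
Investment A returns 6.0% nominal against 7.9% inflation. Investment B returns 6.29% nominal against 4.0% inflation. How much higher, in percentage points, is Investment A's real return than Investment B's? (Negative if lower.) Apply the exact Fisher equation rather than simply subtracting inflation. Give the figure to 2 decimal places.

Investment A real return: 1.060/1.079 − 1 = -1.761%.
Investment B real return: 1.0629/1.040 − 1 = 2.202%.
Difference: -1.761 − 2.202 = -3.963 pp.

-3.96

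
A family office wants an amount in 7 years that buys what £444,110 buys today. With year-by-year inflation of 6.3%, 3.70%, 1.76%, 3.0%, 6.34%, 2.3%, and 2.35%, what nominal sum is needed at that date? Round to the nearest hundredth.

£571,316.85

Cumulative price-level factor: 1.063 × 1.0370 × 1.0176 × 1.030 × 1.0634 × 1.023 × 1.0235 ≈ 1.2864309514.
The nominal amount required is £444,110 scaled up by that factor.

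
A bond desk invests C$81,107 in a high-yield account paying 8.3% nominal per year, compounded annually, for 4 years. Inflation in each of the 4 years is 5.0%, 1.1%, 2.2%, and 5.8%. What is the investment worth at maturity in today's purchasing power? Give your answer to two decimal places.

C$97,206.46

Nominal value at maturity: C$81,107 × (1 + 8.3%)^4 ≈ C$111,576.35.
Price-level factor over 4 years: 1.050 × 1.011 × 1.022 × 1.058 = 1.1478285378.
The maturity value deflated by that factor is the answer in today's purchasing power.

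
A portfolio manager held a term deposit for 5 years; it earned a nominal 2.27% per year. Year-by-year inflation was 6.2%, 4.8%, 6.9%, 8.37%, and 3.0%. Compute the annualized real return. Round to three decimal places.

-3.371%

Cumulative inflation factor: 1.062 × 1.048 × 1.069 × 1.0837 × 1.030 ≈ 1.32804.
Nominal growth factor: 1.11877. Real growth factor = 1.11877 / 1.32804 ≈ 0.84243.
Annualized: 0.84243^(1/5) − 1 ≈ -0.03371.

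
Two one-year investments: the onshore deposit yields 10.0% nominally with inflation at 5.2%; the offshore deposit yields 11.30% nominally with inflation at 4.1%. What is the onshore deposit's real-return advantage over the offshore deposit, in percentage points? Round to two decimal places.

-2.35

The onshore deposit real return: 1.100/1.052 − 1 = 4.563%.
The offshore deposit real return: 1.1130/1.041 − 1 = 6.916%.
Difference: 4.563 − 6.916 = -2.353 pp.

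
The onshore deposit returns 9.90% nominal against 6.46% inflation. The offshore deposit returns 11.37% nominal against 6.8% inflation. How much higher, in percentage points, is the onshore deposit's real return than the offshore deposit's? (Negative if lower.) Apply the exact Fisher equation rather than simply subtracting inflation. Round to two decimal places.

-1.05

The onshore deposit real return: 1.0990/1.0646 − 1 = 3.231%.
The offshore deposit real return: 1.1137/1.068 − 1 = 4.279%.
Difference: 3.231 − 4.279 = -1.048 pp.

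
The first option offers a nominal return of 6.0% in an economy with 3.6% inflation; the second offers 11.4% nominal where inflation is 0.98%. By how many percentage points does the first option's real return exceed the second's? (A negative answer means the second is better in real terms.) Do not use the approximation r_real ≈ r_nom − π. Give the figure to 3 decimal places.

-8.002

The first option real return: 1.060/1.036 − 1 = 2.3166%.
The second real return: 1.114/1.0098 − 1 = 10.3189%.
Difference: 2.3166 − 10.3189 = -8.0023 pp.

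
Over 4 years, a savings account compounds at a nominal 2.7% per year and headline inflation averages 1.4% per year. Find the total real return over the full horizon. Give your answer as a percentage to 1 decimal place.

5.2%

The annual real rate is (1+2.7%)/(1+1.4%) − 1 = 1.2821%.
Compounded over 4 years: (1 + 0.012821)^4 − 1 ≈ 0.05228.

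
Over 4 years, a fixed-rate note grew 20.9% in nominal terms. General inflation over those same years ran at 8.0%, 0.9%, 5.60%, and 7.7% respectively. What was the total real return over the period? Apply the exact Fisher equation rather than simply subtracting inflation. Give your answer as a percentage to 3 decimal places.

-2.449%

Cumulative inflation factor: 1.080 × 1.009 × 1.0560 × 1.077 ≈ 1.23935.
Nominal growth factor: 1.20900. Real growth factor = 1.20900 / 1.23935 ≈ 0.97551.
Total real return ≈ -2.4490%.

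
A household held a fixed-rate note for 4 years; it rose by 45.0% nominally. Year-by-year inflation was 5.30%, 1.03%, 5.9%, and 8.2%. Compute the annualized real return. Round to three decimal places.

Cumulative inflation factor: 1.0530 × 1.0103 × 1.059 × 1.082 ≈ 1.21900.
Nominal growth factor: 1.45000. Real growth factor = 1.45000 / 1.21900 ≈ 1.18950.
Annualized: 1.18950^(1/4) − 1 ≈ 0.04434.

4.434%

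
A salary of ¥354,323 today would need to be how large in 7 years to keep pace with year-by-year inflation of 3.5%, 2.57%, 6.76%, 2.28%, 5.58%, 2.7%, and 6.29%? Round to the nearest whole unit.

¥473,373

Cumulative price-level factor: 1.035 × 1.0257 × 1.0676 × 1.0228 × 1.0558 × 1.027 × 1.0629 ≈ 1.3359939704.
Multiplying ¥354,323 by the price-level factor gives the future nominal sum.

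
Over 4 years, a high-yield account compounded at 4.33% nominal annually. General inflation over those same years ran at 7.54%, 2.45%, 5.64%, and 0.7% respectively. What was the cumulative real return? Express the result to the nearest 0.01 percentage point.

1.09%

Cumulative inflation factor: 1.0754 × 1.0245 × 1.0564 × 1.007 ≈ 1.17203.
Nominal growth factor: 1.18478. Real growth factor = 1.18478 / 1.17203 ≈ 1.01087.
Total real return ≈ 1.0874%.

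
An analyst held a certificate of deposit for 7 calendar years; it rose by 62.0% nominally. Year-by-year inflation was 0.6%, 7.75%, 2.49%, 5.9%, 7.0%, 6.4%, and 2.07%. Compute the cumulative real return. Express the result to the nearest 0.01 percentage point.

Cumulative inflation factor: 1.006 × 1.0775 × 1.0249 × 1.059 × 1.070 × 1.064 × 1.0207 ≈ 1.36715.
Nominal growth factor: 1.62000. Real growth factor = 1.62000 / 1.36715 ≈ 1.18495.
Total real return ≈ 18.4947%.

18.49%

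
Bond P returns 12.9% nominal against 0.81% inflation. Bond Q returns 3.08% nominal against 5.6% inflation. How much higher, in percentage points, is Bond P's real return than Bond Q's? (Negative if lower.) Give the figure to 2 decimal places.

Bond P real return: 1.129/1.0081 − 1 = 11.993%.
Bond Q real return: 1.0308/1.056 − 1 = -2.386%.
Difference: 11.993 − (-2.386) = 14.379 pp.

14.38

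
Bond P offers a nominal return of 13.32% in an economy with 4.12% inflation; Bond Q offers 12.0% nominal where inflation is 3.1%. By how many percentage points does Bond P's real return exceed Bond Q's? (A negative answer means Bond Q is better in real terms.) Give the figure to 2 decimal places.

0.20

Bond P real return: 1.1332/1.0412 − 1 = 8.836%.
Bond Q real return: 1.120/1.031 − 1 = 8.632%.
Difference: 8.836 − 8.632 = 0.204 pp.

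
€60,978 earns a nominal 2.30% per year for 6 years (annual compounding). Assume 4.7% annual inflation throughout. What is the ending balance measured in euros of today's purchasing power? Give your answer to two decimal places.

Nominal value at maturity: €60,978 × (1 + 2.30%)^6 ≈ €69,891.92.
Price-level factor over 6 years: (1 + 4.7%)^6 ≈ 1.3172860421.
Dividing the nominal maturity value by the price-level factor gives the value in today's money.

€53,057.51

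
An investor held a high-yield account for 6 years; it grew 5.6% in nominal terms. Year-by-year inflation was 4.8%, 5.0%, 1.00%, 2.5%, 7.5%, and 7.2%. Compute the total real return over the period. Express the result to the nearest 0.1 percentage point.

Cumulative inflation factor: 1.048 × 1.050 × 1.0100 × 1.025 × 1.075 × 1.072 ≈ 1.31280.
Nominal growth factor: 1.05600. Real growth factor = 1.05600 / 1.31280 ≈ 0.80439.
Total real return ≈ -19.5613%.

-19.6%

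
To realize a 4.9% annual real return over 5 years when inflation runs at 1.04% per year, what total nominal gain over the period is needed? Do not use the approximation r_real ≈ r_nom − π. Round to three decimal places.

33.766%

Required annual nominal rate: (1+4.9%)(1+1.04%) − 1 = 5.99096%.
Cumulative over 5 years: (1 + 0.0599096)^5 − 1 ≈ 0.33766.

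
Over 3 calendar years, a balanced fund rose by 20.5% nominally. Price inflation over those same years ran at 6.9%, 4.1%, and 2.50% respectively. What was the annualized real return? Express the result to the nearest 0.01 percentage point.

Cumulative inflation factor: 1.069 × 1.041 × 1.0250 ≈ 1.14065.
Nominal growth factor: 1.20500. Real growth factor = 1.20500 / 1.14065 ≈ 1.05642.
Annualized: 1.05642^(1/3) − 1 ≈ 0.01846.

1.85%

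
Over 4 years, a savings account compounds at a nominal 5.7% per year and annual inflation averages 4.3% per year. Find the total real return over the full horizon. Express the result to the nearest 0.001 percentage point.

5.478%

The annual real rate is (1+5.7%)/(1+4.3%) − 1 = 1.3423%.
Compounded over 4 years: (1 + 0.013423)^4 − 1 ≈ 0.05478.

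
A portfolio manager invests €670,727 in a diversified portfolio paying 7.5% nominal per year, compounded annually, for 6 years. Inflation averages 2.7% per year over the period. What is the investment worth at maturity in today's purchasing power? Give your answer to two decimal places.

Nominal value at maturity: €670,727 × (1 + 7.5%)^6 ≈ €1,035,134.00.
Price-level factor over 6 years: (1 + 2.7%)^6 ≈ 1.1733367181.
The maturity value deflated by that factor is the answer in today's purchasing power.

€882,213.93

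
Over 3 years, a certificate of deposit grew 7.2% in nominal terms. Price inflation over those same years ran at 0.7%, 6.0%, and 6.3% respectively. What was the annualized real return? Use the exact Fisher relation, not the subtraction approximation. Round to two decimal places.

Cumulative inflation factor: 1.007 × 1.060 × 1.063 ≈ 1.13467.
Nominal growth factor: 1.07200. Real growth factor = 1.07200 / 1.13467 ≈ 0.94477.
Annualized: 0.94477^(1/3) − 1 ≈ -0.01876.

-1.88%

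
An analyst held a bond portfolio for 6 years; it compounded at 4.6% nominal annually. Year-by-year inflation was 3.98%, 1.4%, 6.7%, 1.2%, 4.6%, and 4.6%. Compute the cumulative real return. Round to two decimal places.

Cumulative inflation factor: 1.0398 × 1.014 × 1.067 × 1.012 × 1.046 × 1.046 ≈ 1.24565.
Nominal growth factor: 1.30976. Real growth factor = 1.30976 / 1.24565 ≈ 1.05146.
Total real return ≈ 5.1463%.

5.15%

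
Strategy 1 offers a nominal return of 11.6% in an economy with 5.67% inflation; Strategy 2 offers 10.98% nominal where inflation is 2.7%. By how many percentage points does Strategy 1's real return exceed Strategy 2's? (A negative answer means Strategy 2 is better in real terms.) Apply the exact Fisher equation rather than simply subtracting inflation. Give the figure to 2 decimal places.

-2.45

Strategy 1 real return: 1.116/1.0567 − 1 = 5.612%.
Strategy 2 real return: 1.1098/1.027 − 1 = 8.062%.
Difference: 5.612 − 8.062 = -2.450 pp.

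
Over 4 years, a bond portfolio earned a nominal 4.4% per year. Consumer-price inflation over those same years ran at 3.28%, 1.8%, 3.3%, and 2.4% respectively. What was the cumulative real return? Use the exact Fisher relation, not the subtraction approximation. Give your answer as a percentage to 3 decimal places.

Cumulative inflation factor: 1.0328 × 1.018 × 1.033 × 1.024 ≈ 1.11215.
Nominal growth factor: 1.18796. Real growth factor = 1.18796 / 1.11215 ≈ 1.06816.
Total real return ≈ 6.8163%.

6.816%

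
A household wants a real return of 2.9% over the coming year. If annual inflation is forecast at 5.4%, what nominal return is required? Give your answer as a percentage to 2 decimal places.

By the Fisher equation, 1 + r_nom = (1 + 2.9%)(1 + 5.4%) = 1.029 × 1.054 = 1.084566.
So r_nom = 8.4566%.

8.46%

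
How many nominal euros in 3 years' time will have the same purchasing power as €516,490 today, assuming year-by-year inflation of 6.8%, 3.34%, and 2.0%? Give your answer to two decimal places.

€581,435.84

Cumulative price-level factor: 1.068 × 1.0334 × 1.020 = 1.125744624.
Multiplying €516,490 by the price-level factor gives the future nominal sum.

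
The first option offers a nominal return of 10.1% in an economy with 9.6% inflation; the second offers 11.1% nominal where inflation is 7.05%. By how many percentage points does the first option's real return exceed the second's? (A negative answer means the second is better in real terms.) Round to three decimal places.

The first option real return: 1.101/1.096 − 1 = 0.4562%.
The second real return: 1.111/1.0705 − 1 = 3.7833%.
Difference: 0.4562 − 3.7833 = -3.3271 pp.

-3.327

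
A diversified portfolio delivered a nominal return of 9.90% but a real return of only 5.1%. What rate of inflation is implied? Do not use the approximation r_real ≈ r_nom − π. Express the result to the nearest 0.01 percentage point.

4.57%

From (1+r_nom) = (1+r_real)(1+π), we get 1+π = (1 + 9.90%)/(1 + 5.1%) = 1.0990/1.051 ≈ 1.04567.
So π ≈ 4.5671%.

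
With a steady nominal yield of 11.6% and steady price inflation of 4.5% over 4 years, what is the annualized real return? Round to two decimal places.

6.79%

With constant rates the annual real return is the same each year: (1+11.6%)/(1+4.5%) − 1 = 0.06794.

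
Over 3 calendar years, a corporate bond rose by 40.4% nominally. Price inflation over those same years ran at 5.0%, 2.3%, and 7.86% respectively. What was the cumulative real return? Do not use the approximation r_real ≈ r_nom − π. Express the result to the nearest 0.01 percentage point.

21.18%

Cumulative inflation factor: 1.050 × 1.023 × 1.0786 ≈ 1.15858.
Nominal growth factor: 1.40400. Real growth factor = 1.40400 / 1.15858 ≈ 1.21183.
Total real return ≈ 21.1830%.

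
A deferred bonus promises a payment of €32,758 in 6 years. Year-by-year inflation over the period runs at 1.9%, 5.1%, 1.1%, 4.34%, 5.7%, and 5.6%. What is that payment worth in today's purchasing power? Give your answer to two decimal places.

€25,977.63

Price-level factor over 6 years: 1.019 × 1.051 × 1.011 × 1.0434 × 1.057 × 1.056 ≈ 1.2610078598.
Purchasing power today: €32,758 divided by that factor.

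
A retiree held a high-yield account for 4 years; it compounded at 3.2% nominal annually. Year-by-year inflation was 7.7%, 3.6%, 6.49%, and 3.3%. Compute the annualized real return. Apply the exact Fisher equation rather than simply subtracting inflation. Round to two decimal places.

-1.95%

Cumulative inflation factor: 1.077 × 1.036 × 1.0649 × 1.033 ≈ 1.22740.
Nominal growth factor: 1.13428. Real growth factor = 1.13428 / 1.22740 ≈ 0.92413.
Annualized: 0.92413^(1/4) − 1 ≈ -0.01953.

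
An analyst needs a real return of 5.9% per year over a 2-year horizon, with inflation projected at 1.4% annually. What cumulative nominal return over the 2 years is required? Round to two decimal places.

15.31%

Required annual nominal rate: (1+5.9%)(1+1.4%) − 1 = 7.3826%.
Cumulative over 2 years: (1 + 0.073826)^2 − 1 ≈ 0.15310.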